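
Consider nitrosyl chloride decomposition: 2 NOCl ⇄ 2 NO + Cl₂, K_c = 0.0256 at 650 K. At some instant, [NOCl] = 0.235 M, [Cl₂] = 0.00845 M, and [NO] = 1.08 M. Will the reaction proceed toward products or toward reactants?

Q_c = [NO]²·[Cl₂] / [NOCl]² = (1.08)²·(0.00845) / (0.235)² = 0.178
Q_c = 0.178 > K_c = 0.0256, so the reverse reaction proceeds.

in the reverse direction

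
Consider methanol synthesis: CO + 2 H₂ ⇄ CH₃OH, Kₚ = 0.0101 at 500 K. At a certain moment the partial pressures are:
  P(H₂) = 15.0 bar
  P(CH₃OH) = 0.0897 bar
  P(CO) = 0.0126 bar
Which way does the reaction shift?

in the reverse direction

Qₚ = P(CH₃OH) / (P(CO)·P(H₂)²) = (0.0897) / ((0.0126)·(15.0)²) = 0.0316
Qₚ = 0.0316 > Kₚ = 0.0101, so the reverse reaction proceeds.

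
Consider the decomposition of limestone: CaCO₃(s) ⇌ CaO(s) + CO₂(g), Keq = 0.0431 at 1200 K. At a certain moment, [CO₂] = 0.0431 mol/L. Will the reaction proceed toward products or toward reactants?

(CaCO₃, CaO are pure solids — omitted from Q.)
Q = [CO₂] = 0.0431
Q = 0.0431 = Keq, so the system is already at equilibrium.

at equilibrium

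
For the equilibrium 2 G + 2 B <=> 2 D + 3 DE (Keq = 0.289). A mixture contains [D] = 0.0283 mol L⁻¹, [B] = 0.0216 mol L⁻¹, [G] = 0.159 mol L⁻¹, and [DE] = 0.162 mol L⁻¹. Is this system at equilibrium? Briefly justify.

Q = [D]²·[DE]³ / ([G]²·[B]²) = (0.0283)²·(0.162)³ / ((0.159)²·(0.0216)²) = 0.289
Q = 0.289 = Keq; the system is at equilibrium.

yes, at equilibrium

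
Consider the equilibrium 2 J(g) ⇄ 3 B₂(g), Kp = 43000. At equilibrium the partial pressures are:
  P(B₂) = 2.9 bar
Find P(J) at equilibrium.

At equilibrium, Kp = P(B₂)³ / P(J)² = 43000.
(2.9)³ / (P(J))² = 43000
P(J)² = 5.67×10⁻⁴ ⇒ P(J) = 0.024 bar

P(J) = 0.024 bar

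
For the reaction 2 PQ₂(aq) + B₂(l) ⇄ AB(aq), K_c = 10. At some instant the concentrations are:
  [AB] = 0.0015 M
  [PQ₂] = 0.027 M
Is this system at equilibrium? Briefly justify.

no; Q < K, reaction proceeds forward

(B₂ is a pure liquid — omitted from Q_c.)
Q_c = [AB] / [PQ₂]² = (0.0015) / (0.027)² = 2.1
Q_c = 2.1 < K_c = 10: net forward reaction.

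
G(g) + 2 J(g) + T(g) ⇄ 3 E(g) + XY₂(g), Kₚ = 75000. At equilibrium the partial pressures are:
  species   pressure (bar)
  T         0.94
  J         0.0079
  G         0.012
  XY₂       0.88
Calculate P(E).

At equilibrium, Kₚ = P(E)³·P(XY₂) / (P(G)·P(J)²·P(T)) = 75000.
(P(E))³·(0.88) / ((0.012)·(0.0079)²·(0.94)) = 75000
P(E)³ = 0.0600 ⇒ P(E) = 0.39 bar

P(E) = 0.39 bar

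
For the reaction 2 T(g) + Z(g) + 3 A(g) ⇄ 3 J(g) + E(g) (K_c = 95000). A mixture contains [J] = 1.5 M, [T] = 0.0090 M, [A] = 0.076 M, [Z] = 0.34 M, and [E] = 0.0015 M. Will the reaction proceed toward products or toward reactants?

in the reverse direction

Q_c = [J]³·[E] / ([T]²·[Z]·[A]³) = (1.5)³·(0.0015) / ((0.0090)²·(0.34)·(0.076)³) = 4.2e5
Q_c = 4.2e5 > K_c = 95000, so the reverse reaction proceeds.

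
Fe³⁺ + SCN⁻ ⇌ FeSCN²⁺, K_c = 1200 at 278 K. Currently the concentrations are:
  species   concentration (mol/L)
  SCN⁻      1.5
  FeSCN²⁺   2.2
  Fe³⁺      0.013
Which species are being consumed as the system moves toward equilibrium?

Q_c = [FeSCN²⁺] / ([Fe³⁺]·[SCN⁻]) = (2.2) / ((0.013)·(1.5)) = 110
Q_c = 110 < K_c = 1200: net forward reaction.

Fe³⁺, SCN⁻ (reactants)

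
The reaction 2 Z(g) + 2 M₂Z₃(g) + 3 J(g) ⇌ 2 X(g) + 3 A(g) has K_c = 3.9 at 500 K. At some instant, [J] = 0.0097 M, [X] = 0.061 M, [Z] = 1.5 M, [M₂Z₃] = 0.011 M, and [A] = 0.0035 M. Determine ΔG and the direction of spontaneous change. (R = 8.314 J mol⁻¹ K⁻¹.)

ΔG = -7.50 kJ/mol; the forward reaction is spontaneous

Q_c = [X]²·[A]³ / ([Z]²·[M₂Z₃]²·[J]³) = (0.061)²·(0.0035)³ / ((1.5)²·(0.011)²·(0.0097)³) = 0.642
ΔG = RT ln(Q_c/K_c) = (8.314 J mol⁻¹ K⁻¹)(500 K) × ln(0.642/3.9)
   = (4.157 kJ/mol)(-1.804) = -7.50 kJ/mol
ΔG < 0, so the forward reaction is spontaneous (proceeds forward).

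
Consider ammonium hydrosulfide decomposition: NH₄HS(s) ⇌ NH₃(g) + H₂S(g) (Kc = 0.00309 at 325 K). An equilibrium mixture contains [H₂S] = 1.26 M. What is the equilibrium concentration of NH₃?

(NH₄HS is a pure solid — omitted from Kc.)
At equilibrium, Kc = [NH₃]·[H₂S] = 0.00309.
([NH₃])·(1.26) = 0.00309
[NH₃] = 0.00245 M

[NH₃] = 0.00245 M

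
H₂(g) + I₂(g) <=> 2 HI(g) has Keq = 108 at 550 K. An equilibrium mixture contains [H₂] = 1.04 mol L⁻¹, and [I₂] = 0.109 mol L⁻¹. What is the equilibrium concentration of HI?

At equilibrium, Keq = [HI]² / ([H₂]·[I₂]) = 108.
([HI])² / ((1.04)·(0.109)) = 108
[HI]² = 12.2 ⇒ [HI] = 3.50 mol L⁻¹

[HI] = 3.50 mol L⁻¹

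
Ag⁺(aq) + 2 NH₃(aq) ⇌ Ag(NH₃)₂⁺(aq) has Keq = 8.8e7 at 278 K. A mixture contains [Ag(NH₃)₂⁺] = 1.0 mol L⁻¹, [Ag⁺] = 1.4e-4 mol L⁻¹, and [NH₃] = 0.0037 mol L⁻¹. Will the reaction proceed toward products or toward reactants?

Q = [Ag(NH₃)₂⁺] / ([Ag⁺]·[NH₃]²) = (1.0) / ((1.4e-4)·(0.0037)²) = 5.2e8
Q = 5.2e8 > Keq = 8.8e7, so the reverse reaction proceeds.

in the reverse direction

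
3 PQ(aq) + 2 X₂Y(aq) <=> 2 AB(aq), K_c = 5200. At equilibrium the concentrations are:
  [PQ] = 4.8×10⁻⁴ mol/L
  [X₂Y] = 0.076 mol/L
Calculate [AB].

At equilibrium, K_c = [AB]² / ([PQ]³·[X₂Y]²) = 5200.
([AB])² / ((4.8×10⁻⁴)³·(0.076)²) = 5200
[AB]² = 3.32×10⁻⁹ ⇒ [AB] = 5.8×10⁻⁵ mol/L

[AB] = 5.8×10⁻⁵ mol/L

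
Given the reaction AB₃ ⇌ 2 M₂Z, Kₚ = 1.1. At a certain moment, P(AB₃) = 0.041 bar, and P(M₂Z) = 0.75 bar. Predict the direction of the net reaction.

Qₚ = P(M₂Z)² / P(AB₃) = (0.75)² / (0.041) = 14
Qₚ = 14 > Kₚ = 1.1, so the reverse reaction proceeds.

reverse (toward reactants)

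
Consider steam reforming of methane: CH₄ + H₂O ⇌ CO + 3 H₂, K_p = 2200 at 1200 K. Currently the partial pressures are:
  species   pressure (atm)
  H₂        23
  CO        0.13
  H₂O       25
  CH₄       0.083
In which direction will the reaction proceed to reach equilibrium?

Q_p = P(CO)·P(H₂)³ / (P(CH₄)·P(H₂O)) = (0.13)·(23)³ / ((0.083)·(25)) = 760
Q_p = 760 < K_p = 2200, so the forward reaction proceeds.

in the forward direction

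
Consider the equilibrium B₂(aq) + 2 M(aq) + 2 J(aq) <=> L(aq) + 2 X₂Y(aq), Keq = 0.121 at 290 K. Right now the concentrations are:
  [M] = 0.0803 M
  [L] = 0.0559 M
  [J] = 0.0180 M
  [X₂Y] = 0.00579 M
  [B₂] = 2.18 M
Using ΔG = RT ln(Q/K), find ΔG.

Q = [L]·[X₂Y]² / ([B₂]·[M]²·[J]²) = (0.0559)·(0.00579)² / ((2.18)·(0.0803)²·(0.0180)²) = 0.411
ΔG = RT ln(Q/Keq) = (8.314 J mol⁻¹ K⁻¹)(290 K) × ln(0.411/0.121)
   = (2.411 kJ/mol)(1.223) = 2.95 kJ/mol
ΔG > 0, so the forward reaction is non-spontaneous (proceeds in reverse).

ΔG = 2.95 kJ/mol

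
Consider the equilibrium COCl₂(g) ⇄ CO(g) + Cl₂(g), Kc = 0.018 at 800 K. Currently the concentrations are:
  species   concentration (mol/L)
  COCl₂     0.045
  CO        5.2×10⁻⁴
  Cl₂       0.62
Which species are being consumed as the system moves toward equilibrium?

COCl₂ (reactants)

Qc = [CO]·[Cl₂] / [COCl₂] = (5.2×10⁻⁴)·(0.62) / (0.045) = 0.0072
Qc = 0.0072 < Kc = 0.018: net forward reaction.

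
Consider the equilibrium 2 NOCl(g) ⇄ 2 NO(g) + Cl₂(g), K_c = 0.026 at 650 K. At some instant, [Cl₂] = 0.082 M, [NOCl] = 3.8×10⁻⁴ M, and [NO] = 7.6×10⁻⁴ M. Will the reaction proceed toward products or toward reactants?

toward reactants

Q_c = [NO]²·[Cl₂] / [NOCl]² = (7.6×10⁻⁴)²·(0.082) / (3.8×10⁻⁴)² = 0.33
Q_c = 0.33 > K_c = 0.026, so the reverse reaction proceeds.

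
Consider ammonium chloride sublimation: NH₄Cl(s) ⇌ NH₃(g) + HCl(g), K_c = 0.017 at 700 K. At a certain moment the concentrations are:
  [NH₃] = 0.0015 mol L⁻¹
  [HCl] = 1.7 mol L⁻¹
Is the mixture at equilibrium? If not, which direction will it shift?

(NH₄Cl is a pure solid — omitted from Q_c.)
Q_c = [NH₃]·[HCl] = (0.0015)·(1.7) = 0.0026
Q_c = 0.0026 < K_c = 0.017: net forward reaction.

no; Q < K, reaction proceeds forward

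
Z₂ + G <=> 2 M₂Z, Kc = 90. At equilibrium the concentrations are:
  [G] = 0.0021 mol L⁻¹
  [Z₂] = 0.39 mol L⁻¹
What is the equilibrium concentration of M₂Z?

[M₂Z] = 0.27 mol L⁻¹

At equilibrium, Kc = [M₂Z]² / ([Z₂]·[G]) = 90.
([M₂Z])² / ((0.39)·(0.0021)) = 90
[M₂Z]² = 0.0737 ⇒ [M₂Z] = 0.27 mol L⁻¹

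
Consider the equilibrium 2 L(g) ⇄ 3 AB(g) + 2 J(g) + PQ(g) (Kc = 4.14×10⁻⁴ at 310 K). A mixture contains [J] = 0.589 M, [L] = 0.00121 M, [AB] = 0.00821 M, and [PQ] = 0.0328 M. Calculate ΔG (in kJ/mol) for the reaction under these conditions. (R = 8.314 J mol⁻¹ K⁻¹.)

Qc = [AB]³·[J]²·[PQ] / [L]² = (0.00821)³·(0.589)²·(0.0328) / (0.00121)² = 0.00430
ΔG = RT ln(Qc/Kc) = (8.314 J mol⁻¹ K⁻¹)(310 K) × ln(0.00430/4.14×10⁻⁴)
   = (2.577 kJ/mol)(2.341) = 6.03 kJ/mol
ΔG > 0, so the forward reaction is non-spontaneous (proceeds in reverse).

ΔG = 6.03 kJ/mol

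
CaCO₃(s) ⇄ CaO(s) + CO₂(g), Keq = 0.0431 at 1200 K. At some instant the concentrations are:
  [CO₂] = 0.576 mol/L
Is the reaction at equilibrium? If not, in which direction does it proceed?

(CaCO₃, CaO are pure solids — omitted from Q.)
Q = [CO₂] = 0.576
Q = 0.576 > Keq = 0.0431, so the reverse reaction proceeds.

reverse (toward reactants)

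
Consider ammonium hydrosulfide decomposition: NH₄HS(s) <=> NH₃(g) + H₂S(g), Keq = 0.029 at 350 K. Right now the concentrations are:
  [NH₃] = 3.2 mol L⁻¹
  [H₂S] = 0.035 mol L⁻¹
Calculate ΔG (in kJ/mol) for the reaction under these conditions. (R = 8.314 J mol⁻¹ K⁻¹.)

(NH₄HS is a pure solid — omitted from Q.)
Q = [NH₃]·[H₂S] = (3.2)·(0.035) = 0.112
ΔG = RT ln(Q/Keq) = (8.314 J mol⁻¹ K⁻¹)(350 K) × ln(0.112/0.029)
   = (2.910 kJ/mol)(1.351) = 3.93 kJ/mol
ΔG > 0, so the forward reaction is non-spontaneous (proceeds in reverse).

ΔG = 3.93 kJ/mol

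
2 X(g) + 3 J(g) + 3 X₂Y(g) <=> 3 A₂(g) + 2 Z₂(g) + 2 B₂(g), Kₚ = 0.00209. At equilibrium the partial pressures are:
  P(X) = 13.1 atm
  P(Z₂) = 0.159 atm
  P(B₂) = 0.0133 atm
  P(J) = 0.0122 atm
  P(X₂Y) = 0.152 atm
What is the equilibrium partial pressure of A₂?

P(A₂) = 0.0800 atm

At equilibrium, Kₚ = P(A₂)³·P(Z₂)²·P(B₂)² / (P(X)²·P(J)³·P(X₂Y)³) = 0.00209.
(P(A₂))³·(0.159)²·(0.0133)² / ((13.1)²·(0.0122)³·(0.152)³) = 0.00209
P(A₂)³ = 5.11×10⁻⁴ ⇒ P(A₂) = 0.0800 atm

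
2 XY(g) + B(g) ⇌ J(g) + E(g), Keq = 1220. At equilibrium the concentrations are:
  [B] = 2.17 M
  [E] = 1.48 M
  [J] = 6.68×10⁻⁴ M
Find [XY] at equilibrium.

At equilibrium, Keq = [J]·[E] / ([XY]²·[B]) = 1220.
(6.68×10⁻⁴)·(1.48) / (([XY])²·(2.17)) = 1220
[XY]² = 3.73×10⁻⁷ ⇒ [XY] = 6.11×10⁻⁴ M

[XY] = 6.11×10⁻⁴ M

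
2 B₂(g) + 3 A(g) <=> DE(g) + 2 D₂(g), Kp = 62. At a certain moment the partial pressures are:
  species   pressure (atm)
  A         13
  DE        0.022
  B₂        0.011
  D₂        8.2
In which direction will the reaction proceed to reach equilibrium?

to the right

Qp = P(DE)·P(D₂)² / (P(B₂)²·P(A)³) = (0.022)·(8.2)² / ((0.011)²·(13)³) = 5.6
Qp = 5.6 < Kp = 62, so the forward reaction proceeds.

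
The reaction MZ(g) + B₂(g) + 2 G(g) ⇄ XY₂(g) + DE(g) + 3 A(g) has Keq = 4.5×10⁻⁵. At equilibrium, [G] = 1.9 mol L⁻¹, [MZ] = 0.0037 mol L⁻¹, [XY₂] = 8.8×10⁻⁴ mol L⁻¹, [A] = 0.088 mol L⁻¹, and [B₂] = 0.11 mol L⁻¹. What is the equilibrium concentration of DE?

[DE] = 0.11 mol L⁻¹

At equilibrium, Keq = [XY₂]·[DE]·[A]³ / ([MZ]·[B₂]·[G]²) = 4.5×10⁻⁵.
(8.8×10⁻⁴)·([DE])·(0.088)³ / ((0.0037)·(0.11)·(1.9)²) = 4.5×10⁻⁵
[DE] = 0.110 = 0.11 mol L⁻¹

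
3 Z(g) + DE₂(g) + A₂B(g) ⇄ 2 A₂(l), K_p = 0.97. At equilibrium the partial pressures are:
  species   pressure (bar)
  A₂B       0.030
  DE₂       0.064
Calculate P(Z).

P(Z) = 8.1 bar

(A₂ is a pure liquid — omitted from K_p.)
At equilibrium, K_p = 1 / (P(Z)³·P(DE₂)·P(A₂B)) = 0.97.
1 / ((P(Z))³·(0.064)·(0.030)) = 0.97
P(Z)³ = 537 ⇒ P(Z) = 8.1 bar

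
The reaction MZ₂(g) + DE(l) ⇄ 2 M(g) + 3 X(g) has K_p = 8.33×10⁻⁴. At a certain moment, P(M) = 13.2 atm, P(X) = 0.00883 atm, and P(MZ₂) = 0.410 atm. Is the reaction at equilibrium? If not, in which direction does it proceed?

(DE is a pure liquid — omitted from Q_p.)
Q_p = P(M)²·P(X)³ / P(MZ₂) = (13.2)²·(0.00883)³ / (0.410) = 2.93×10⁻⁴
Q_p = 2.93×10⁻⁴ < K_p = 8.33×10⁻⁴, so the forward reaction proceeds.

in the forward direction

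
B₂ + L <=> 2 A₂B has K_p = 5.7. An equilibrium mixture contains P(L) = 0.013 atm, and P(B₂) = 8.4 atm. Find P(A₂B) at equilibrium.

P(A₂B) = 0.79 atm

At equilibrium, K_p = P(A₂B)² / (P(B₂)·P(L)) = 5.7.
(P(A₂B))² / ((8.4)·(0.013)) = 5.7
P(A₂B)² = 0.622 ⇒ P(A₂B) = 0.79 atm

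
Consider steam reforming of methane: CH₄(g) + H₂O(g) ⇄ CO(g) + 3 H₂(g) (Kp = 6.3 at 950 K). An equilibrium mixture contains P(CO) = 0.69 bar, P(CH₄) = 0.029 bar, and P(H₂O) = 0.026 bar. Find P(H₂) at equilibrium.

At equilibrium, Kp = P(CO)·P(H₂)³ / (P(CH₄)·P(H₂O)) = 6.3.
(0.69)·(P(H₂))³ / ((0.029)·(0.026)) = 6.3
P(H₂)³ = 0.00688 ⇒ P(H₂) = 0.19 bar

P(H₂) = 0.19 bar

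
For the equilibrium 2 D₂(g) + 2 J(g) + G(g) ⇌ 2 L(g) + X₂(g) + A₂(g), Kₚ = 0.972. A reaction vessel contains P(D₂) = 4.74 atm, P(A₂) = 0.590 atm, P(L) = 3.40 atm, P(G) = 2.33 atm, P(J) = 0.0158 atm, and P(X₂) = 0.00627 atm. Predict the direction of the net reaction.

Qₚ = P(L)²·P(X₂)·P(A₂) / (P(D₂)²·P(J)²·P(G)) = (3.40)²·(0.00627)·(0.590) / ((4.74)²·(0.0158)²·(2.33)) = 3.27
Qₚ = 3.27 > Kₚ = 0.972, so the reverse reaction proceeds.

in the reverse direction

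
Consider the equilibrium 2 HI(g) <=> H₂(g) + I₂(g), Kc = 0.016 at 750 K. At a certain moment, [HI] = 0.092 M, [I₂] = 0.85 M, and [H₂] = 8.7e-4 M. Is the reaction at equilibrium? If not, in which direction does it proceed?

to the left

Qc = [H₂]·[I₂] / [HI]² = (8.7e-4)·(0.85) / (0.092)² = 0.087
Qc = 0.087 > Kc = 0.016, so the reverse reaction proceeds.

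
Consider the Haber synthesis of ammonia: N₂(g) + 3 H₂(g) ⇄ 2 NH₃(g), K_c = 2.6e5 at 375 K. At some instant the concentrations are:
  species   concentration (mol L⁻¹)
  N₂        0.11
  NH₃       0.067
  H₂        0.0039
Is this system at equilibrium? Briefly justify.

no; Q > K, reaction proceeds in reverse

Q_c = [NH₃]² / ([N₂]·[H₂]³) = (0.067)² / ((0.11)·(0.0039)³) = 6.9e5
Q_c = 6.9e5 > K_c = 2.6e5: net reverse reaction.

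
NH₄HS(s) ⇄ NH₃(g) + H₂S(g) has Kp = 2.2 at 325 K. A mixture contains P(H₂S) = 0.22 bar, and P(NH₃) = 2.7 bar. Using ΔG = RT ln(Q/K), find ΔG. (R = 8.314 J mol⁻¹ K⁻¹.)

(NH₄HS is a pure solid — omitted from Qp.)
Qp = P(NH₃)·P(H₂S) = (2.7)·(0.22) = 0.594
ΔG = RT ln(Qp/Kp) = (8.314 J mol⁻¹ K⁻¹)(325 K) × ln(0.594/2.2)
   = (2.702 kJ/mol)(-1.309) = -3.54 kJ/mol
ΔG < 0, so the forward reaction is spontaneous (proceeds forward).

ΔG = -3.54 kJ/mol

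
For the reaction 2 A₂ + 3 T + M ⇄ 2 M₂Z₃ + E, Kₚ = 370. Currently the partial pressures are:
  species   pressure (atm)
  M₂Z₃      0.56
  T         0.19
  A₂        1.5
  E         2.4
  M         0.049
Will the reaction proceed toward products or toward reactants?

Qₚ = P(M₂Z₃)²·P(E) / (P(A₂)²·P(T)³·P(M)) = (0.56)²·(2.4) / ((1.5)²·(0.19)³·(0.049)) = 1000
Qₚ = 1000 > Kₚ = 370, so the reverse reaction proceeds.

in the reverse direction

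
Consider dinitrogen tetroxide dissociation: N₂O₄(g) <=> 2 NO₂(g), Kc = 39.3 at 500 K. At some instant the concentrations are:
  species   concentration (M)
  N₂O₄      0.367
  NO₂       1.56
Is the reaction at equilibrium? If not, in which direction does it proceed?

Qc = [NO₂]² / [N₂O₄] = (1.56)² / (0.367) = 6.63
Qc = 6.63 < Kc = 39.3, so the forward reaction proceeds.

toward products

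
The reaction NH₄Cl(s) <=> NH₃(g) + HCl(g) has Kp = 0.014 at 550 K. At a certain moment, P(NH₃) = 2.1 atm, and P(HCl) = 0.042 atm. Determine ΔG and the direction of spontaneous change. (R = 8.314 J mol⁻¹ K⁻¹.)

(NH₄Cl is a pure solid — omitted from Qp.)
Qp = P(NH₃)·P(HCl) = (2.1)·(0.042) = 0.0882
ΔG = RT ln(Qp/Kp) = (8.314 J mol⁻¹ K⁻¹)(550 K) × ln(0.0882/0.014)
   = (4.573 kJ/mol)(1.841) = 8.42 kJ/mol
ΔG > 0, so the forward reaction is non-spontaneous (proceeds in reverse).

ΔG = 8.42 kJ/mol; the forward reaction is non-spontaneous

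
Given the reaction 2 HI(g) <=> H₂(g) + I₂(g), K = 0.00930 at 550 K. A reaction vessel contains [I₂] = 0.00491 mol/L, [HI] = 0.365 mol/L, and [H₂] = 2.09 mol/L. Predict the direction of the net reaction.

Q = [H₂]·[I₂] / [HI]² = (2.09)·(0.00491) / (0.365)² = 0.0770
Q = 0.0770 > K = 0.00930, so the reverse reaction proceeds.

toward reactants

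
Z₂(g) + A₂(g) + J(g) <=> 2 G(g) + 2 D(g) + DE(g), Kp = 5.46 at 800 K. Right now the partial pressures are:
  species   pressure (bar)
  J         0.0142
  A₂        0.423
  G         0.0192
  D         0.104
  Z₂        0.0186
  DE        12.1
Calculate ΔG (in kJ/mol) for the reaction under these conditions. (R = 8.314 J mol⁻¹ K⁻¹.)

Qp = P(G)²·P(D)²·P(DE) / (P(Z₂)·P(A₂)·P(J)) = (0.0192)²·(0.104)²·(12.1) / ((0.0186)·(0.423)·(0.0142)) = 0.432
ΔG = RT ln(Qp/Kp) = (8.314 J mol⁻¹ K⁻¹)(800 K) × ln(0.432/5.46)
   = (6.651 kJ/mol)(-2.537) = -16.9 kJ/mol
ΔG < 0, so the forward reaction is spontaneous (proceeds forward).

ΔG = -16.9 kJ/mol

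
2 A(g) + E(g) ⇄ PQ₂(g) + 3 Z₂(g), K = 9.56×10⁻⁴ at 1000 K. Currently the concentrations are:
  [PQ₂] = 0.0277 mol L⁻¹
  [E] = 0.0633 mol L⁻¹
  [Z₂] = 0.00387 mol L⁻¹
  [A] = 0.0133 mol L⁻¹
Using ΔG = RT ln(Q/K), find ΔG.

ΔG = -15.8 kJ/mol

Q = [PQ₂]·[Z₂]³ / ([A]²·[E]) = (0.0277)·(0.00387)³ / ((0.0133)²·(0.0633)) = 1.43×10⁻⁴
ΔG = RT ln(Q/K) = (8.314 J mol⁻¹ K⁻¹)(1000 K) × ln(1.43×10⁻⁴/9.56×10⁻⁴)
   = (8.314 kJ/mol)(-1.900) = -15.8 kJ/mol
ΔG < 0, so the forward reaction is spontaneous (proceeds forward).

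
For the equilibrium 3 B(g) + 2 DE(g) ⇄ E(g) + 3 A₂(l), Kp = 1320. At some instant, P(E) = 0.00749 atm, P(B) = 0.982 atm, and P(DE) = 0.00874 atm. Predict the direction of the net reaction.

to the right

(A₂ is a pure liquid — omitted from Qp.)
Qp = P(E) / (P(B)³·P(DE)²) = (0.00749) / ((0.982)³·(0.00874)²) = 104
Qp = 104 < Kp = 1320, so the forward reaction proceeds.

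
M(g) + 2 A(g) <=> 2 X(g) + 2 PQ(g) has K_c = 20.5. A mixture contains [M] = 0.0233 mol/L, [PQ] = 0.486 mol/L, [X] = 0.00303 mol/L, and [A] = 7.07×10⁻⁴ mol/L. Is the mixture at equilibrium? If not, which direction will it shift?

Q_c = [X]²·[PQ]² / ([M]·[A]²) = (0.00303)²·(0.486)² / ((0.0233)·(7.07×10⁻⁴)²) = 186
Q_c = 186 > K_c = 20.5: net reverse reaction.

no; Q > K, reaction proceeds in reverse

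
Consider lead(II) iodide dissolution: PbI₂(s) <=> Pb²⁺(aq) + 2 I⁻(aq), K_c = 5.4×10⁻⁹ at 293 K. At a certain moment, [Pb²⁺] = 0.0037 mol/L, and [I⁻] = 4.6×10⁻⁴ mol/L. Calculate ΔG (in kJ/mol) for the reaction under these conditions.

ΔG = -4.70 kJ/mol

(PbI₂ is a pure solid — omitted from Q_c.)
Q_c = [Pb²⁺]·[I⁻]² = (0.0037)·(4.6×10⁻⁴)² = 7.83×10⁻¹⁰
ΔG = RT ln(Q_c/K_c) = (8.314 J mol⁻¹ K⁻¹)(293 K) × ln(7.83×10⁻¹⁰/5.4×10⁻⁹)
   = (2.436 kJ/mol)(-1.931) = -4.70 kJ/mol
ΔG < 0, so the forward reaction is spontaneous (proceeds forward).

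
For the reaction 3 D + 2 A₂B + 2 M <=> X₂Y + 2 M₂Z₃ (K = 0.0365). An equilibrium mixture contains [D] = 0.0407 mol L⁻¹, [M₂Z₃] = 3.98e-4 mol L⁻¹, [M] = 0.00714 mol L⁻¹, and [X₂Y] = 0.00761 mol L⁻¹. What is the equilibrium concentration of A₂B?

At equilibrium, K = [X₂Y]·[M₂Z₃]² / ([D]³·[A₂B]²·[M]²) = 0.0365.
(0.00761)·(3.98e-4)² / ((0.0407)³·([A₂B])²·(0.00714)²) = 0.0365
[A₂B]² = 9.61 ⇒ [A₂B] = 3.10 mol L⁻¹

[A₂B] = 3.10 mol L⁻¹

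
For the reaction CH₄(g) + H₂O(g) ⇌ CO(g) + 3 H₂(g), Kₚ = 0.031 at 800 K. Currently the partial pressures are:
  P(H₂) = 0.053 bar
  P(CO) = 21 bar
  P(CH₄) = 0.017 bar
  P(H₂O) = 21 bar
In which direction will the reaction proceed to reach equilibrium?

forward (toward products)

Qₚ = P(CO)·P(H₂)³ / (P(CH₄)·P(H₂O)) = (21)·(0.053)³ / ((0.017)·(21)) = 0.0088
Qₚ = 0.0088 < Kₚ = 0.031, so the forward reaction proceeds.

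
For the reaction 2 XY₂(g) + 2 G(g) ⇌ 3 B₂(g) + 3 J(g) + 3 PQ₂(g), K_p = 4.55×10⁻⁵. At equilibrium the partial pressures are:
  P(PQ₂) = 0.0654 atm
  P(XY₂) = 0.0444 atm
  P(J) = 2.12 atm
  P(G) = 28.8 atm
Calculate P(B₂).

P(B₂) = 0.303 atm

At equilibrium, K_p = P(B₂)³·P(J)³·P(PQ₂)³ / (P(XY₂)²·P(G)²) = 4.55×10⁻⁵.
(P(B₂))³·(2.12)³·(0.0654)³ / ((0.0444)²·(28.8)²) = 4.55×10⁻⁵
P(B₂)³ = 0.0279 ⇒ P(B₂) = 0.303 atm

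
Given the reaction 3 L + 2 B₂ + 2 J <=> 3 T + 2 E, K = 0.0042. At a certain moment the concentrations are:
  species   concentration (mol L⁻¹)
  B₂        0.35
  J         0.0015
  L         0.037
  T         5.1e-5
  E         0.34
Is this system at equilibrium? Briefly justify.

no; Q < K, reaction proceeds forward

Q = [T]³·[E]² / ([L]³·[B₂]²·[J]²) = (5.1e-5)³·(0.34)² / ((0.037)³·(0.35)²·(0.0015)²) = 0.0011
Q = 0.0011 < K = 0.0042: net forward reaction.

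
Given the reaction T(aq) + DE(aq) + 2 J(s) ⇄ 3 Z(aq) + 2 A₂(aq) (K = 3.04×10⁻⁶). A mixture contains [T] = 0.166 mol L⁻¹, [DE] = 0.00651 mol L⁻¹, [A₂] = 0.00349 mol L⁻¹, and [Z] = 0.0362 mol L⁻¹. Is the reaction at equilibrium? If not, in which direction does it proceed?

forward (toward products)

(J is a pure solid — omitted from Q.)
Q = [Z]³·[A₂]² / ([T]·[DE]) = (0.0362)³·(0.00349)² / ((0.166)·(0.00651)) = 5.35×10⁻⁷
Q = 5.35×10⁻⁷ < K = 3.04×10⁻⁶, so the forward reaction proceeds.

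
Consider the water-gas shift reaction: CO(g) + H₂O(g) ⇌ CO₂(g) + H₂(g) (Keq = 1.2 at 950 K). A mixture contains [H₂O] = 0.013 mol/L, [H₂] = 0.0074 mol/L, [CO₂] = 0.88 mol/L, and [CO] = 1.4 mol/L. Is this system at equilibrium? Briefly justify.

Q = [CO₂]·[H₂] / ([CO]·[H₂O]) = (0.88)·(0.0074) / ((1.4)·(0.013)) = 0.36
Q = 0.36 < Keq = 1.2: net forward reaction.

no; Q < K, reaction proceeds forward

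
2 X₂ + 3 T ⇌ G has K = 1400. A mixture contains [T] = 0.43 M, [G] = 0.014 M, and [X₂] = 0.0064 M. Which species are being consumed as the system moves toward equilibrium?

G (products)

Q = [G] / ([X₂]²·[T]³) = (0.014) / ((0.0064)²·(0.43)³) = 4300
Q = 4300 > K = 1400: net reverse reaction.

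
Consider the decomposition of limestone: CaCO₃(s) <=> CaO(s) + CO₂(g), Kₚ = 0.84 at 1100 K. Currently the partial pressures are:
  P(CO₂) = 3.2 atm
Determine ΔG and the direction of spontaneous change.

(CaCO₃, CaO are pure solids — omitted from Qₚ.)
Qₚ = P(CO₂) = 3.20
ΔG = RT ln(Qₚ/Kₚ) = (8.314 J mol⁻¹ K⁻¹)(1100 K) × ln(3.20/0.84)
   = (9.145 kJ/mol)(1.338) = 12.2 kJ/mol
ΔG > 0, so the forward reaction is non-spontaneous (proceeds in reverse).

ΔG = 12.2 kJ/mol; the forward reaction is non-spontaneous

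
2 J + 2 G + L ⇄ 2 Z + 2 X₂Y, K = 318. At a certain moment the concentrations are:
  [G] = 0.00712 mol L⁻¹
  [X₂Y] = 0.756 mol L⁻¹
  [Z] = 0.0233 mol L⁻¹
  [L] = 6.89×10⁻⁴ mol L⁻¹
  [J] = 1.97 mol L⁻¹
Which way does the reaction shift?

Q = [Z]²·[X₂Y]² / ([J]²·[G]²·[L]) = (0.0233)²·(0.756)² / ((1.97)²·(0.00712)²·(6.89×10⁻⁴)) = 2290
Q = 2290 > K = 318, so the reverse reaction proceeds.

reverse (toward reactants)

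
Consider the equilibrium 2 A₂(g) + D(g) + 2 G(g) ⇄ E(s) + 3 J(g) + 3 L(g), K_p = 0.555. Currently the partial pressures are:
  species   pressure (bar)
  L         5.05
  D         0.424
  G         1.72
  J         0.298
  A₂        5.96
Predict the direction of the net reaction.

(E is a pure solid — omitted from Q_p.)
Q_p = P(J)³·P(L)³ / (P(A₂)²·P(D)·P(G)²) = (0.298)³·(5.05)³ / ((5.96)²·(0.424)·(1.72)²) = 0.0765
Q_p = 0.0765 < K_p = 0.555, so the forward reaction proceeds.

forward (toward products)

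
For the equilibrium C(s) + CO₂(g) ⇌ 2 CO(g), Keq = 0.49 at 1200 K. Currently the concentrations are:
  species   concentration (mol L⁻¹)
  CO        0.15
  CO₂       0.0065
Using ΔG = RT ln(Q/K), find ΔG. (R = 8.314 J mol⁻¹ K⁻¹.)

(C is a pure solid — omitted from Q.)
Q = [CO]² / [CO₂] = (0.15)² / (0.0065) = 3.46
ΔG = RT ln(Q/Keq) = (8.314 J mol⁻¹ K⁻¹)(1200 K) × ln(3.46/0.49)
   = (9.977 kJ/mol)(1.955) = 19.5 kJ/mol
ΔG > 0, so the forward reaction is non-spontaneous (proceeds in reverse).

ΔG = 19.5 kJ/mol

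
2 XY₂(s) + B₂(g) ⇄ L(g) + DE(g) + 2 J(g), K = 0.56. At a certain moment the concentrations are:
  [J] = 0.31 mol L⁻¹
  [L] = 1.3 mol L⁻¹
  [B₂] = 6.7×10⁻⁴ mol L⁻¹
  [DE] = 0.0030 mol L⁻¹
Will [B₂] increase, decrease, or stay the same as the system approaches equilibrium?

(XY₂ is a pure solid — omitted from Q.)
Q = [L]·[DE]·[J]² / [B₂] = (1.3)·(0.0030)·(0.31)² / (6.7×10⁻⁴) = 0.56
Q = 0.56 = K; the system is at equilibrium.

stay the same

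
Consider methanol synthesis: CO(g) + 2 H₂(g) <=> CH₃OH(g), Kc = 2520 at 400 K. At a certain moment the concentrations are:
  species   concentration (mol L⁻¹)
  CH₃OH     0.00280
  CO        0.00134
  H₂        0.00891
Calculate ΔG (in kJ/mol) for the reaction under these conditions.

Qc = [CH₃OH] / ([CO]·[H₂]²) = (0.00280) / ((0.00134)·(0.00891)²) = 26300
ΔG = RT ln(Qc/Kc) = (8.314 J mol⁻¹ K⁻¹)(400 K) × ln(26300/2520)
   = (3.326 kJ/mol)(2.345) = 7.80 kJ/mol
ΔG > 0, so the forward reaction is non-spontaneous (proceeds in reverse).

ΔG = 7.80 kJ/mol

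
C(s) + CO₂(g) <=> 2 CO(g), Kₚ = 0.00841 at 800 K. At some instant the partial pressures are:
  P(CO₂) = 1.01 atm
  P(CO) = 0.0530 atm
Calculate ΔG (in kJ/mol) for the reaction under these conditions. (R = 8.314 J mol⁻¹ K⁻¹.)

ΔG = -7.36 kJ/mol

(C is a pure solid — omitted from Qₚ.)
Qₚ = P(CO)² / P(CO₂) = (0.0530)² / (1.01) = 0.00278
ΔG = RT ln(Qₚ/Kₚ) = (8.314 J mol⁻¹ K⁻¹)(800 K) × ln(0.00278/0.00841)
   = (6.651 kJ/mol)(-1.107) = -7.36 kJ/mol
ΔG < 0, so the forward reaction is spontaneous (proceeds forward).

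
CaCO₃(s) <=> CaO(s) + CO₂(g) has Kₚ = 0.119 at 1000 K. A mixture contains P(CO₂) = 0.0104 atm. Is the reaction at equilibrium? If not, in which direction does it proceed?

forward (toward products)

(CaCO₃, CaO are pure solids — omitted from Qₚ.)
Qₚ = P(CO₂) = 0.0104
Qₚ = 0.0104 < Kₚ = 0.119, so the forward reaction proceeds.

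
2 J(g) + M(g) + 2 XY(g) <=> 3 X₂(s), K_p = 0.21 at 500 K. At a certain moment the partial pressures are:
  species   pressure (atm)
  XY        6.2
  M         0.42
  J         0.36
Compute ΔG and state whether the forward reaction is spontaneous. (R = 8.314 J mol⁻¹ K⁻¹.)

(X₂ is a pure solid — omitted from Q_p.)
Q_p = 1 / (P(J)²·P(M)·P(XY)²) = 1 / ((0.36)²·(0.42)·(6.2)²) = 0.478
ΔG = RT ln(Q_p/K_p) = (8.314 J mol⁻¹ K⁻¹)(500 K) × ln(0.478/0.21)
   = (4.157 kJ/mol)(0.8225) = 3.42 kJ/mol
ΔG > 0, so the forward reaction is non-spontaneous (proceeds in reverse).

ΔG = 3.42 kJ/mol; the forward reaction is non-spontaneous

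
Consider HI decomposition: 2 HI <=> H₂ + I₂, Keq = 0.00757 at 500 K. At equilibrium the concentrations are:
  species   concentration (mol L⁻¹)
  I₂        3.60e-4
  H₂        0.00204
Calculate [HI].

[HI] = 0.00985 mol L⁻¹

At equilibrium, Keq = [H₂]·[I₂] / [HI]² = 0.00757.
(0.00204)·(3.60e-4) / ([HI])² = 0.00757
[HI]² = 9.70e-5 ⇒ [HI] = 0.00985 mol L⁻¹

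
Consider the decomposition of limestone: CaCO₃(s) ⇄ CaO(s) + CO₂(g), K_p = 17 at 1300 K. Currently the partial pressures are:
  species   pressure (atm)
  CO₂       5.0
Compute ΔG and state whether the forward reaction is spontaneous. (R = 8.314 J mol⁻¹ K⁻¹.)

(CaCO₃, CaO are pure solids — omitted from Q_p.)
Q_p = P(CO₂) = 5.00
ΔG = RT ln(Q_p/K_p) = (8.314 J mol⁻¹ K⁻¹)(1300 K) × ln(5.00/17)
   = (10.81 kJ/mol)(-1.224) = -13.2 kJ/mol
ΔG < 0, so the forward reaction is spontaneous (proceeds forward).

ΔG = -13.2 kJ/mol; the forward reaction is spontaneous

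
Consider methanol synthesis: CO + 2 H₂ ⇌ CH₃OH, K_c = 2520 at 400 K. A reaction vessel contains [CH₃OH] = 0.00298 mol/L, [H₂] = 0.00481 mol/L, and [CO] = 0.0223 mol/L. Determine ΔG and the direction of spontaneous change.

Q_c = [CH₃OH] / ([CO]·[H₂]²) = (0.00298) / ((0.0223)·(0.00481)²) = 5780
ΔG = RT ln(Q_c/K_c) = (8.314 J mol⁻¹ K⁻¹)(400 K) × ln(5780/2520)
   = (3.326 kJ/mol)(0.8301) = 2.76 kJ/mol
ΔG > 0, so the forward reaction is non-spontaneous (proceeds in reverse).

ΔG = 2.76 kJ/mol; the forward reaction is non-spontaneous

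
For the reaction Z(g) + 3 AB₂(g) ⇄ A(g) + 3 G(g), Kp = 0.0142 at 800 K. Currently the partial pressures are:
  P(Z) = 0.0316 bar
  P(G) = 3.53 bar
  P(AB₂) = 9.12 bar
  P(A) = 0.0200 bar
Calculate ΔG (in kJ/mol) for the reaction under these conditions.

Qp = P(A)·P(G)³ / (P(Z)·P(AB₂)³) = (0.0200)·(3.53)³ / ((0.0316)·(9.12)³) = 0.0367
ΔG = RT ln(Qp/Kp) = (8.314 J mol⁻¹ K⁻¹)(800 K) × ln(0.0367/0.0142)
   = (6.651 kJ/mol)(0.9495) = 6.32 kJ/mol
ΔG > 0, so the forward reaction is non-spontaneous (proceeds in reverse).

ΔG = 6.32 kJ/mol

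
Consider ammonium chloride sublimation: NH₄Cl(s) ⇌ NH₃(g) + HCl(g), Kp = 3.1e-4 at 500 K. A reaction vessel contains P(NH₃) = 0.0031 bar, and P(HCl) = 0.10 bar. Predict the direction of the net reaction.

at equilibrium

(NH₄Cl is a pure solid — omitted from Qp.)
Qp = P(NH₃)·P(HCl) = (0.0031)·(0.10) = 3.1e-4
Qp = 3.1e-4 = Kp, so the system is already at equilibrium.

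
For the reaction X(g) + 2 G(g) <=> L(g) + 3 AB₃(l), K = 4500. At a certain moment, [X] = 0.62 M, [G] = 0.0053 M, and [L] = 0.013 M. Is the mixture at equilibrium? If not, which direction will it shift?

no; Q < K, reaction proceeds forward

(AB₃ is a pure liquid — omitted from Q.)
Q = [L] / ([X]·[G]²) = (0.013) / ((0.62)·(0.0053)²) = 750
Q = 750 < K = 4500: net forward reaction.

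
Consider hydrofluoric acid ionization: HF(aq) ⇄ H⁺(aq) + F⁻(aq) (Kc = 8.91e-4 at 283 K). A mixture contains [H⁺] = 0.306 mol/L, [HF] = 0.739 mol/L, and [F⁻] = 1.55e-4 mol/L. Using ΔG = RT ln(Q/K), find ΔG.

ΔG = -6.19 kJ/mol

Qc = [H⁺]·[F⁻] / [HF] = (0.306)·(1.55e-4) / (0.739) = 6.42e-5
ΔG = RT ln(Qc/Kc) = (8.314 J mol⁻¹ K⁻¹)(283 K) × ln(6.42e-5/8.91e-4)
   = (2.353 kJ/mol)(-2.630) = -6.19 kJ/mol
ΔG < 0, so the forward reaction is spontaneous (proceeds forward).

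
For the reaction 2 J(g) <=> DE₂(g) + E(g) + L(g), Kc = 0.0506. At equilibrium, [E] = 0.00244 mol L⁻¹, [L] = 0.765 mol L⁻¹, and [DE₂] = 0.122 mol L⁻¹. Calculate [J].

At equilibrium, Kc = [DE₂]·[E]·[L] / [J]² = 0.0506.
(0.122)·(0.00244)·(0.765) / ([J])² = 0.0506
[J]² = 0.00450 ⇒ [J] = 0.0671 mol L⁻¹

[J] = 0.0671 mol L⁻¹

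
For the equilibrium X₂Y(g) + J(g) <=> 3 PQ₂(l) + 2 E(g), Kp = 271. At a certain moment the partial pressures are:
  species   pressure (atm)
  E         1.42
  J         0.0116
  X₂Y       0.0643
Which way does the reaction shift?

(PQ₂ is a pure liquid — omitted from Qp.)
Qp = P(E)² / (P(X₂Y)·P(J)) = (1.42)² / ((0.0643)·(0.0116)) = 2700
Qp = 2700 > Kp = 271, so the reverse reaction proceeds.

in the reverse direction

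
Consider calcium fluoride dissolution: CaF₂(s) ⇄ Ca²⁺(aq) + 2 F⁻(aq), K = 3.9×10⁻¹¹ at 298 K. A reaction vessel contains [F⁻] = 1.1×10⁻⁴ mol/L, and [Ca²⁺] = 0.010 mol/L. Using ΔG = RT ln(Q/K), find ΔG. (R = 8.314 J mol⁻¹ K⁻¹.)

ΔG = 2.81 kJ/mol

(CaF₂ is a pure solid — omitted from Q.)
Q = [Ca²⁺]·[F⁻]² = (0.010)·(1.1×10⁻⁴)² = 1.21×10⁻¹⁰
ΔG = RT ln(Q/K) = (8.314 J mol⁻¹ K⁻¹)(298 K) × ln(1.21×10⁻¹⁰/3.9×10⁻¹¹)
   = (2.478 kJ/mol)(1.132) = 2.81 kJ/mol
ΔG > 0, so the forward reaction is non-spontaneous (proceeds in reverse).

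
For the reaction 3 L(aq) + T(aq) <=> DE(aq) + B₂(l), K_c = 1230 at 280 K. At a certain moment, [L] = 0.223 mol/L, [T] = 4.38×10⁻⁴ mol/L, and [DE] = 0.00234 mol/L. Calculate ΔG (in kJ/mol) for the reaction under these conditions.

ΔG = -2.18 kJ/mol

(B₂ is a pure liquid — omitted from Q_c.)
Q_c = [DE] / ([L]³·[T]) = (0.00234) / ((0.223)³·(4.38×10⁻⁴)) = 482
ΔG = RT ln(Q_c/K_c) = (8.314 J mol⁻¹ K⁻¹)(280 K) × ln(482/1230)
   = (2.328 kJ/mol)(-0.9368) = -2.18 kJ/mol
ΔG < 0, so the forward reaction is spontaneous (proceeds forward).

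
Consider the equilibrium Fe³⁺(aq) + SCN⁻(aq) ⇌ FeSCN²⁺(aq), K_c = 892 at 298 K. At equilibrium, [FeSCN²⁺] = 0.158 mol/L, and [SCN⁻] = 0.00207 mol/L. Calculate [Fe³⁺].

[Fe³⁺] = 0.0856 mol/L

At equilibrium, K_c = [FeSCN²⁺] / ([Fe³⁺]·[SCN⁻]) = 892.
(0.158) / (([Fe³⁺])·(0.00207)) = 892
[Fe³⁺] = 0.0856 mol/L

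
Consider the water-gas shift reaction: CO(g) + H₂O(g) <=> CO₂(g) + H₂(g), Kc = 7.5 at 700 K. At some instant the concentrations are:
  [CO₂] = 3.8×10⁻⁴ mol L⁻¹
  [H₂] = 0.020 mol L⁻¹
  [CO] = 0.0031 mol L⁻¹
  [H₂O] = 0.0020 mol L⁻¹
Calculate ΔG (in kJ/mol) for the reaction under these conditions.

ΔG = -10.5 kJ/mol

Qc = [CO₂]·[H₂] / ([CO]·[H₂O]) = (3.8×10⁻⁴)·(0.020) / ((0.0031)·(0.0020)) = 1.23
ΔG = RT ln(Qc/Kc) = (8.314 J mol⁻¹ K⁻¹)(700 K) × ln(1.23/7.5)
   = (5.820 kJ/mol)(-1.808) = -10.5 kJ/mol
ΔG < 0, so the forward reaction is spontaneous (proceeds forward).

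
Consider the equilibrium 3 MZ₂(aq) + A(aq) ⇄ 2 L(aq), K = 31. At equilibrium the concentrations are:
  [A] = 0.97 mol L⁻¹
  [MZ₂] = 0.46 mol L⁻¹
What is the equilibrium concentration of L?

At equilibrium, K = [L]² / ([MZ₂]³·[A]) = 31.
([L])² / ((0.46)³·(0.97)) = 31
[L]² = 2.93 ⇒ [L] = 1.7 mol L⁻¹

[L] = 1.7 mol L⁻¹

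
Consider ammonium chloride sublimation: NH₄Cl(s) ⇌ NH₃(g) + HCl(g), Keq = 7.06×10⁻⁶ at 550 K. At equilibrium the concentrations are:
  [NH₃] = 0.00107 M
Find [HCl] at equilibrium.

[HCl] = 0.00660 M

(NH₄Cl is a pure solid — omitted from Keq.)
At equilibrium, Keq = [NH₃]·[HCl] = 7.06×10⁻⁶.
(0.00107)·([HCl]) = 7.06×10⁻⁶
[HCl] = 0.00660 M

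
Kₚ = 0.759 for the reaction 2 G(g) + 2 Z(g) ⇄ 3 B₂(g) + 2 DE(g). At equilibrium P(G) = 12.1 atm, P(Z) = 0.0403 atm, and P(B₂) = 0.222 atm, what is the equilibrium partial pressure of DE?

P(DE) = 4.06 atm

At equilibrium, Kₚ = P(B₂)³·P(DE)² / (P(G)²·P(Z)²) = 0.759.
(0.222)³·(P(DE))² / ((12.1)²·(0.0403)²) = 0.759
P(DE)² = 16.5 ⇒ P(DE) = 4.06 atm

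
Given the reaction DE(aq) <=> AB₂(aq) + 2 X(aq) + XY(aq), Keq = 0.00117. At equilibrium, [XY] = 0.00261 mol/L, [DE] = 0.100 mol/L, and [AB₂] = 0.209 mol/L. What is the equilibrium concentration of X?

[X] = 0.463 mol/L

At equilibrium, Keq = [AB₂]·[X]²·[XY] / [DE] = 0.00117.
(0.209)·([X])²·(0.00261) / (0.100) = 0.00117
[X]² = 0.214 ⇒ [X] = 0.463 mol/L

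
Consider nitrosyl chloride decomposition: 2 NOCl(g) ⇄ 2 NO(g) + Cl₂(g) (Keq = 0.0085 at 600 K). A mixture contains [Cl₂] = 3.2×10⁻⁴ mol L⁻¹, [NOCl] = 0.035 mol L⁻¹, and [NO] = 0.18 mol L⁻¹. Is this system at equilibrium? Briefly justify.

yes, at equilibrium

Q = [NO]²·[Cl₂] / [NOCl]² = (0.18)²·(3.2×10⁻⁴) / (0.035)² = 0.0085
Q = 0.0085 = Keq; the system is at equilibrium.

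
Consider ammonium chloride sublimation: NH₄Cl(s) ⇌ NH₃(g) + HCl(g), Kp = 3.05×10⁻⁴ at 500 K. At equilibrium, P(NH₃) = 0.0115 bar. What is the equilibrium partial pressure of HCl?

P(HCl) = 0.0265 bar

(NH₄Cl is a pure solid — omitted from Kp.)
At equilibrium, Kp = P(NH₃)·P(HCl) = 3.05×10⁻⁴.
(0.0115)·(P(HCl)) = 3.05×10⁻⁴
P(HCl) = 0.0265 bar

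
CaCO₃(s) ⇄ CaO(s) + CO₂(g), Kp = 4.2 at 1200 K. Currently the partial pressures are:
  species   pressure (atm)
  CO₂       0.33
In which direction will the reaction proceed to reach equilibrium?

forward (toward products)

(CaCO₃, CaO are pure solids — omitted from Qp.)
Qp = P(CO₂) = 0.33
Qp = 0.33 < Kp = 4.2, so the forward reaction proceeds.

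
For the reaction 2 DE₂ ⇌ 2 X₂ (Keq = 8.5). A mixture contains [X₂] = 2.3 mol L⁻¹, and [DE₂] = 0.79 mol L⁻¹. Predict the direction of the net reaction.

at equilibrium

Q = [X₂]² / [DE₂]² = (2.3)² / (0.79)² = 8.5
Q = 8.5 = Keq, so the system is already at equilibrium.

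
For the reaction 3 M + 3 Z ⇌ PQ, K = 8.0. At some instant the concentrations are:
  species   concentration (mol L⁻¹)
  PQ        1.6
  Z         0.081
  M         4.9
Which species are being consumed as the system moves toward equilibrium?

PQ (products)

Q = [PQ] / ([M]³·[Z]³) = (1.6) / ((4.9)³·(0.081)³) = 26
Q = 26 > K = 8.0: net reverse reaction.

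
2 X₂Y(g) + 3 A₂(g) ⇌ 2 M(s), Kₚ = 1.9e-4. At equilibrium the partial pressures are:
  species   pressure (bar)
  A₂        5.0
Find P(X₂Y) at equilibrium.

(M is a pure solid — omitted from Kₚ.)
At equilibrium, Kₚ = 1 / (P(X₂Y)²·P(A₂)³) = 1.9e-4.
1 / ((P(X₂Y))²·(5.0)³) = 1.9e-4
P(X₂Y)² = 42.1 ⇒ P(X₂Y) = 6.5 bar

P(X₂Y) = 6.5 bar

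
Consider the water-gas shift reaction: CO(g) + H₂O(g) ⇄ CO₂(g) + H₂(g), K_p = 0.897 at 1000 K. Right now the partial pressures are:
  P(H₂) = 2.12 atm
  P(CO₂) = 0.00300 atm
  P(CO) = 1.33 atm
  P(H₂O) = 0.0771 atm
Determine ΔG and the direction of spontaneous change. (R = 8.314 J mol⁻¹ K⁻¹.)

ΔG = -22.2 kJ/mol; the forward reaction is spontaneous

Q_p = P(CO₂)·P(H₂) / (P(CO)·P(H₂O)) = (0.00300)·(2.12) / ((1.33)·(0.0771)) = 0.0620
ΔG = RT ln(Q_p/K_p) = (8.314 J mol⁻¹ K⁻¹)(1000 K) × ln(0.0620/0.897)
   = (8.314 kJ/mol)(-2.672) = -22.2 kJ/mol
ΔG < 0, so the forward reaction is spontaneous (proceeds forward).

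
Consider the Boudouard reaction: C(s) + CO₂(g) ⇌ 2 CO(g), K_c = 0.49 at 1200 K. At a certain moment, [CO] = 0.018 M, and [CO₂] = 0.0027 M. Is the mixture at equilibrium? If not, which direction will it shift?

no; Q < K, reaction proceeds forward

(C is a pure solid — omitted from Q_c.)
Q_c = [CO]² / [CO₂] = (0.018)² / (0.0027) = 0.12
Q_c = 0.12 < K_c = 0.49: net forward reaction.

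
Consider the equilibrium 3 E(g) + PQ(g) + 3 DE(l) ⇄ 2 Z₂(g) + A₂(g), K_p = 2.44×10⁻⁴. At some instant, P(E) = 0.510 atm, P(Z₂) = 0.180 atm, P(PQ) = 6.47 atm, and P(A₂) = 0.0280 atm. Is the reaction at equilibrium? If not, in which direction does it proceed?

(DE is a pure liquid — omitted from Q_p.)
Q_p = P(Z₂)²·P(A₂) / (P(E)³·P(PQ)) = (0.180)²·(0.0280) / ((0.510)³·(6.47)) = 0.00106
Q_p = 0.00106 > K_p = 2.44×10⁻⁴, so the reverse reaction proceeds.

reverse (toward reactants)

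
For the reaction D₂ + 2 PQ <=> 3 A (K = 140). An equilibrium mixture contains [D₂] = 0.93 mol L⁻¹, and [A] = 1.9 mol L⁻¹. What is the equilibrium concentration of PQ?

[PQ] = 0.23 mol L⁻¹

At equilibrium, K = [A]³ / ([D₂]·[PQ]²) = 140.
(1.9)³ / ((0.93)·([PQ])²) = 140
[PQ]² = 0.0527 ⇒ [PQ] = 0.23 mol L⁻¹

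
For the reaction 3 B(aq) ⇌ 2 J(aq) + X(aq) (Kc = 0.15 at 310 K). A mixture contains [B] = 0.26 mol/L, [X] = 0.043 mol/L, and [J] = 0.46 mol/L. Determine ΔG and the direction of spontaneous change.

Qc = [J]²·[X] / [B]³ = (0.46)²·(0.043) / (0.26)³ = 0.518
ΔG = RT ln(Qc/Kc) = (8.314 J mol⁻¹ K⁻¹)(310 K) × ln(0.518/0.15)
   = (2.577 kJ/mol)(1.239) = 3.19 kJ/mol
ΔG > 0, so the forward reaction is non-spontaneous (proceeds in reverse).

ΔG = 3.19 kJ/mol; the forward reaction is non-spontaneous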